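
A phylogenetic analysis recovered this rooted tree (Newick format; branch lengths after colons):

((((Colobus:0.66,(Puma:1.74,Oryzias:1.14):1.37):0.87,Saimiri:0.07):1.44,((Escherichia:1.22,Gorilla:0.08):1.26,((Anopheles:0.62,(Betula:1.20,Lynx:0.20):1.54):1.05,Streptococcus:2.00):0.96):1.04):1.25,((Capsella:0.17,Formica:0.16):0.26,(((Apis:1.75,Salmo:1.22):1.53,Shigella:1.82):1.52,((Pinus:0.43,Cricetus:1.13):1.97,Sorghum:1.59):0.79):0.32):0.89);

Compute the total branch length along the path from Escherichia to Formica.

The path runs Escherichia → … → MRCA → … → Formica; the MRCA is the root of the tree.
Branch lengths along that path: 1.22 + 1.26 + 1.04 + 1.25 + 0.89 + 0.26 + 0.16 = 6.08.

6.08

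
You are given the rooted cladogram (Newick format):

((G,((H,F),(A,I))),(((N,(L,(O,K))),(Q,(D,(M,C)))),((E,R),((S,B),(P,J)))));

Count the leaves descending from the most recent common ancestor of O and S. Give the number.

The MRCA of O and S is the node subtending (((N,(L,(O,K))),(Q,(D,(M,C)))),((E,R),((S,B),(P,J)))).
That clade contains 14 terminal taxa: B, C, D, E, J, K, L, M, N, O, P, Q, R, S.

14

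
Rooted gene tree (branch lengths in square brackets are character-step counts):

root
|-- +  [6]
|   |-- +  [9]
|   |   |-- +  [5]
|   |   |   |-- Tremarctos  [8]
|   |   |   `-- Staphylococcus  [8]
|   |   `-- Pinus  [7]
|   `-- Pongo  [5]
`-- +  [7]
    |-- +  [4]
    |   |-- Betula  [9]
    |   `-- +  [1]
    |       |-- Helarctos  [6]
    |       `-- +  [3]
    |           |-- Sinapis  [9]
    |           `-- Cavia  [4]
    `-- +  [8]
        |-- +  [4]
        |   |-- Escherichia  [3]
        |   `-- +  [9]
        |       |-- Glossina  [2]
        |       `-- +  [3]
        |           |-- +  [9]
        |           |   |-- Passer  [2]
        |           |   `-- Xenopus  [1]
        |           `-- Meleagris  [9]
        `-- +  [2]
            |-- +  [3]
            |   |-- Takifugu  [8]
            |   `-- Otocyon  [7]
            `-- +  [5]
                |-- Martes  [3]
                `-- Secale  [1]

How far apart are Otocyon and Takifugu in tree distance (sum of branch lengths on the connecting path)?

15

The path runs Otocyon → … → MRCA → … → Takifugu; the MRCA is the node subtending (Takifugu,Otocyon).
Branch lengths along that path: 7 + 8 = 15.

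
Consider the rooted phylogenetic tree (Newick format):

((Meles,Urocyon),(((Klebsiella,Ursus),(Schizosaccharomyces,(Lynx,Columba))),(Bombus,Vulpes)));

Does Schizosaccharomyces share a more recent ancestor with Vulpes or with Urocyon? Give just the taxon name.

Vulpes

The MRCA of Schizosaccharomyces and Vulpes subtends (((Klebsiella,Ursus),(Schizosaccharomyces,(Lynx,Columba))),(Bombus,Vulpes)) (7 taxa).
The MRCA of Schizosaccharomyces and Urocyon is the root, subtending the entire tree (9 taxa).
The first is nested inside the second, so Schizosaccharomyces shares a more recent common ancestor with Vulpes.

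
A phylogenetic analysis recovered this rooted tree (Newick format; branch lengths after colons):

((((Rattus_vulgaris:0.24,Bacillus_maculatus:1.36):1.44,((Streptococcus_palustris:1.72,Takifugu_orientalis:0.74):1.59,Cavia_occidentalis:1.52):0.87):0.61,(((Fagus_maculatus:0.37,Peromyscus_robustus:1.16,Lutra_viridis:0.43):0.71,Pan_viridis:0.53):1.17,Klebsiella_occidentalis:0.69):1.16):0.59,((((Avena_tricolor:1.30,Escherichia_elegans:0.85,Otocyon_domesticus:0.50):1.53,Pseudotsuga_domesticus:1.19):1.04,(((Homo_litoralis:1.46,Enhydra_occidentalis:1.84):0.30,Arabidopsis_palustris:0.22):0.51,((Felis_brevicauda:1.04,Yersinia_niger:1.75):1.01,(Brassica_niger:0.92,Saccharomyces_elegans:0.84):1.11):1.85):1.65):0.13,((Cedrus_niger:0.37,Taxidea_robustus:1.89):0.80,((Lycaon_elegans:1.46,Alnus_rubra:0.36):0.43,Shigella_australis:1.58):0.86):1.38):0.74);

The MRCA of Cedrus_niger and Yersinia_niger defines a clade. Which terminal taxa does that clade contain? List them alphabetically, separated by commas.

Tracing Cedrus_niger: it sits inside (Cedrus_niger,Taxidea_robustus).
Tracing Yersinia_niger: it sits inside (Felis_brevicauda,Yersinia_niger).
The smallest clade enclosing both is ((((Avena_tricolor,Escherichia_elegans,Otocyon_domesticus),Pseudotsuga_domesticus),(((Homo_litoralis,Enhydra_occidentalis),Arabidopsis_palustris),((Felis_brevicauda,Yersinia_niger),(Brassica_niger,Saccharomyces_elegans)))),((Cedrus_niger,Taxidea_robustus),((Lycaon_elegans,Alnus_rubra),Shigella_australis))); the answer is its 16 terminal taxa in alphabetical order.

Alnus_rubra, Arabidopsis_palustris, Avena_tricolor, Brassica_niger, Cedrus_niger, Enhydra_occidentalis, Escherichia_elegans, Felis_brevicauda, Homo_litoralis, Lycaon_elegans, Otocyon_domesticus, Pseudotsuga_domesticus, Saccharomyces_elegans, Shigella_australis, Taxidea_robustus, Yersinia_niger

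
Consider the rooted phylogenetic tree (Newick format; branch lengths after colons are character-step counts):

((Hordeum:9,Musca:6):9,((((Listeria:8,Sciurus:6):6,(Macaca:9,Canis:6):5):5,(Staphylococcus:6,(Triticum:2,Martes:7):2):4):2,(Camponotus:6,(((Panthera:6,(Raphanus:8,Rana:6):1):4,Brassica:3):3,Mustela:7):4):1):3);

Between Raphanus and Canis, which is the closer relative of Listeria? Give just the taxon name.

Canis

The MRCA of Listeria and Canis subtends ((Listeria,Sciurus),(Macaca,Canis)) (4 taxa).
The MRCA of Listeria and Raphanus subtends ((((Listeria,Sciurus),(Macaca,Canis)),(Staphylococcus,(Triticum,Martes))),(Camponotus,(((Panthera,(Raphanus,Rana)),Brassica),Mustela))) (13 taxa).
The first is nested inside the second, so Listeria shares a more recent common ancestor with Canis.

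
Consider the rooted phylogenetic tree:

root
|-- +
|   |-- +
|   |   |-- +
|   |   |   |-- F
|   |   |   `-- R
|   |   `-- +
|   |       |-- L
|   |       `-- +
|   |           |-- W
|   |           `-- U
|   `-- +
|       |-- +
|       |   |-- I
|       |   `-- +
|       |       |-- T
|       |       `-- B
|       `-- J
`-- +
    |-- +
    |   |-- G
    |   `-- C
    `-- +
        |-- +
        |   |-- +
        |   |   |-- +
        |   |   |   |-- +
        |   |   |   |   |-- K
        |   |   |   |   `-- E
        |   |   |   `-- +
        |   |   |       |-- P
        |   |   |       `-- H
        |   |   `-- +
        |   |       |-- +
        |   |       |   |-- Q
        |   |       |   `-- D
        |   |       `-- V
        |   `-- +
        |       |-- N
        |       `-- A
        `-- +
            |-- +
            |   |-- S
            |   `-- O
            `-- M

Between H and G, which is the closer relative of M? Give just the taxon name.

H

The MRCA of M and H subtends (((((K,E),(P,H)),((Q,D),V)),(N,A)),((S,O),M)) (12 taxa).
The MRCA of M and G subtends ((G,C),(((((K,E),(P,H)),((Q,D),V)),(N,A)),((S,O),M))) (14 taxa).
The first is nested inside the second, so M shares a more recent common ancestor with H.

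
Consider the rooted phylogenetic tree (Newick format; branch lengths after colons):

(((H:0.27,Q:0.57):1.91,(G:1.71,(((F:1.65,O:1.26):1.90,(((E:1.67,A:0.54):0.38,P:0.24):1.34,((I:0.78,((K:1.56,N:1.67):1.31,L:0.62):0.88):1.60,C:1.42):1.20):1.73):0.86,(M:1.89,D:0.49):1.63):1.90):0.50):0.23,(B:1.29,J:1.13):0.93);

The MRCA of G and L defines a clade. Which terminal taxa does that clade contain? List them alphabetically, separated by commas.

Tracing G: it sits inside (G,(((F,O),(((E,A),P),((I,((K,N),L)),C))),(M,D))).
Tracing L: it sits inside ((K,N),L).
The smallest clade enclosing both is (G,(((F,O),(((E,A),P),((I,((K,N),L)),C))),(M,D))); the answer is its 13 terminal taxa in alphabetical order.

A, C, D, E, F, G, I, K, L, M, N, O, P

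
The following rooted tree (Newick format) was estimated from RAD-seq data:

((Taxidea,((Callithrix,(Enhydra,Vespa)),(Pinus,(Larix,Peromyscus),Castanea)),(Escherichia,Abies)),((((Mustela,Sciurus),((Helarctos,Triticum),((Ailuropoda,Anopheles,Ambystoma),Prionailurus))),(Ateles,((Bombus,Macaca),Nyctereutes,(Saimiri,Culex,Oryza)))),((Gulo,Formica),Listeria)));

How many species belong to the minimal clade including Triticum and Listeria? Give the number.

The MRCA of Triticum and Listeria is the node subtending ((((Mustela,Sciurus),((Helarctos,Triticum),((Ailuropoda,Anopheles,Ambystoma),Prionailurus))),(Ateles,((Bombus,Macaca),Nyctereutes,(Saimiri,Culex,Oryza)))),((Gulo,Formica),Listeria)).
That clade contains 18 terminal taxa: Ailuropoda, Ambystoma, Anopheles, Ateles, Bombus, Culex, Formica, Gulo, Helarctos, Listeria, Macaca, Mustela, Nyctereutes, Oryza, Prionailurus, Saimiri, Sciurus, Triticum.

18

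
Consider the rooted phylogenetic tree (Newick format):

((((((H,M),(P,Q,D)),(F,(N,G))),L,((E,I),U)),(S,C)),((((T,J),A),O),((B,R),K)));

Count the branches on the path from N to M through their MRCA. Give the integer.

6

The MRCA of N and M is the node subtending (((H,M),(P,Q,D)),(F,(N,G))).
From N up to that node: 3 branches. From M up to the same node: 3 branches. Total: 3 + 3 = 6.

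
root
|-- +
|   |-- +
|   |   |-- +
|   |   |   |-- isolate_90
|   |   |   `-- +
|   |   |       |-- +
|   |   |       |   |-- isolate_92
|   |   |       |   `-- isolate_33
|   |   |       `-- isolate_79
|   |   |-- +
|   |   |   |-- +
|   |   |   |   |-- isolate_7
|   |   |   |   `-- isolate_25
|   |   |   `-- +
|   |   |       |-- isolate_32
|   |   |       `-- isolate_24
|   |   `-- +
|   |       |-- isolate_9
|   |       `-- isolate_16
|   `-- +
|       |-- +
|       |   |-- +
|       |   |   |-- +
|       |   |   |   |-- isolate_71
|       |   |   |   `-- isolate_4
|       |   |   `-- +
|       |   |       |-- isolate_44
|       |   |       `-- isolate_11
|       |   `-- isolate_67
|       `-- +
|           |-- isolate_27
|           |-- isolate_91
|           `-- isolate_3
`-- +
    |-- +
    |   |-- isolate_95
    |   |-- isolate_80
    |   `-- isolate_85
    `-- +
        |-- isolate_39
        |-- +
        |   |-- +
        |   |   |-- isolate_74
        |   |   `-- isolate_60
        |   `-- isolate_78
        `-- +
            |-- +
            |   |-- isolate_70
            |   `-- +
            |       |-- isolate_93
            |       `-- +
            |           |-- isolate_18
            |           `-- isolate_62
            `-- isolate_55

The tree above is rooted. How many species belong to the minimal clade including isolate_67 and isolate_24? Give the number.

18

The MRCA of isolate_67 and isolate_24 is the node subtending (((isolate_90,((isolate_92,isolate_33),isolate_79)),((isolate_7,isolate_25),(isolate_32,isolate_24)),(isolate_9,isolate_16)),((((isolate_71,isolate_4),(isolate_44,isolate_11)),isolate_67),(isolate_27,isolate_91,isolate_3))).
That clade contains 18 terminal taxa: isolate_11, isolate_16, isolate_24, isolate_25, isolate_27, isolate_3, isolate_32, isolate_33, isolate_4, isolate_44, isolate_67, isolate_7, isolate_71, isolate_79, isolate_9, isolate_90, isolate_91, isolate_92.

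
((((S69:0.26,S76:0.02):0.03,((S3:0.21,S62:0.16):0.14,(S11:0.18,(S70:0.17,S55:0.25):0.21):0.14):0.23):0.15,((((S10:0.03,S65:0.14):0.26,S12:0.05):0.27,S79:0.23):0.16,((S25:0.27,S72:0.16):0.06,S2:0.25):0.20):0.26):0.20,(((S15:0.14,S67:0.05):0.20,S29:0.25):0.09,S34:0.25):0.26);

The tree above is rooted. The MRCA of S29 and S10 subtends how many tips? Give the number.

18

The MRCA of S29 and S10 is the root, so the clade is the entire tree.
That clade contains 18 terminal taxa: S10, S11, S12, S15, S2, S25, S29, S3, S34, S55, S62, S65, S67, S69, S70, S72, S76, S79.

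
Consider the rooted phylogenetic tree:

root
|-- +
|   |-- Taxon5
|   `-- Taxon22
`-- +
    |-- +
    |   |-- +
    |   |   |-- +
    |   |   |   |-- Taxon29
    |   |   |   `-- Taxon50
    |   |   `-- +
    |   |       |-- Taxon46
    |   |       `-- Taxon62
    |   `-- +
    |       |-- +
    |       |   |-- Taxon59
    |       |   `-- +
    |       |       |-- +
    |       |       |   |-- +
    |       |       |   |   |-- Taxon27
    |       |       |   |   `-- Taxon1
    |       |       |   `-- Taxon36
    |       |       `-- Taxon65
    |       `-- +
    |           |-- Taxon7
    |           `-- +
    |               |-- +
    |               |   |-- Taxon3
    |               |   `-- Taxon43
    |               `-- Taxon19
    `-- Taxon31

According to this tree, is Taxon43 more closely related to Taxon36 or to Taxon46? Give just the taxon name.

The MRCA of Taxon43 and Taxon36 subtends ((Taxon59,(((Taxon27,Taxon1),Taxon36),Taxon65)),(Taxon7,((Taxon3,Taxon43),Taxon19))) (9 taxa).
The MRCA of Taxon43 and Taxon46 subtends (((Taxon29,Taxon50),(Taxon46,Taxon62)),((Taxon59,(((Taxon27,Taxon1),Taxon36),Taxon65)),(Taxon7,((Taxon3,Taxon43),Taxon19)))) (13 taxa).
The first is nested inside the second, so Taxon43 shares a more recent common ancestor with Taxon36.

Taxon36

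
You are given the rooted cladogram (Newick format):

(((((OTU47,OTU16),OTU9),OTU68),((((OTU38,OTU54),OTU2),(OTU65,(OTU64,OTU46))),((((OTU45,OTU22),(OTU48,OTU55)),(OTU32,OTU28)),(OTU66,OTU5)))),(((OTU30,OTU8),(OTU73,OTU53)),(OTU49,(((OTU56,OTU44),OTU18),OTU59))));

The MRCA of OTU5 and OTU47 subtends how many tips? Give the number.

The MRCA of OTU5 and OTU47 is the node subtending ((((OTU47,OTU16),OTU9),OTU68),((((OTU38,OTU54),OTU2),(OTU65,(OTU64,OTU46))),((((OTU45,OTU22),(OTU48,OTU55)),(OTU32,OTU28)),(OTU66,OTU5)))).
That clade contains 18 terminal taxa: OTU16, OTU2, OTU22, OTU28, OTU32, OTU38, OTU45, OTU46, OTU47, OTU48, OTU5, OTU54, OTU55, OTU64, OTU65, OTU66, OTU68, OTU9.

18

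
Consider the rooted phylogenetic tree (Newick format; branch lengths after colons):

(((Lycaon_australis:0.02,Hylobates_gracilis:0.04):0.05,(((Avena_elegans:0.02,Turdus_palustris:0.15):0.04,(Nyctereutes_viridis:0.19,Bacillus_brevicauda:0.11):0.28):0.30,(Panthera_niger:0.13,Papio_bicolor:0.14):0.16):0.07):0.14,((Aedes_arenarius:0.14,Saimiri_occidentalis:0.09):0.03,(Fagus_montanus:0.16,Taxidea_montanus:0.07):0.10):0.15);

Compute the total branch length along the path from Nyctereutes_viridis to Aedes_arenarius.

The path runs Nyctereutes_viridis → … → MRCA → … → Aedes_arenarius; the MRCA is the root of the tree.
Branch lengths along that path: 0.19 + 0.28 + 0.30 + 0.07 + 0.14 + 0.15 + 0.03 + 0.14 = 1.30.

1.30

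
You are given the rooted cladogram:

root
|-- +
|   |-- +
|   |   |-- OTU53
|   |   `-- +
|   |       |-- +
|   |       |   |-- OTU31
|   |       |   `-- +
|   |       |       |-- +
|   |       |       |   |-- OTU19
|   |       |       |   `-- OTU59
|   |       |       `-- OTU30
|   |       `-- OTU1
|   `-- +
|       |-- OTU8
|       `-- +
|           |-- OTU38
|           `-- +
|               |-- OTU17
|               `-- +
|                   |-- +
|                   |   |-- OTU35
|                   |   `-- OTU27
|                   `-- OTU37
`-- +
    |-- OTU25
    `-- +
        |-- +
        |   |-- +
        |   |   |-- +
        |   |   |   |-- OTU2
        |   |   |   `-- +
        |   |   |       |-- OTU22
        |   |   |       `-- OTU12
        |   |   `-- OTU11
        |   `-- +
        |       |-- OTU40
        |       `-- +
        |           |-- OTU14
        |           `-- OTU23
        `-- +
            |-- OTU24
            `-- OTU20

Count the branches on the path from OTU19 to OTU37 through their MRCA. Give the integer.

11

The MRCA of OTU19 and OTU37 is the node subtending ((OTU53,((OTU31,((OTU19,OTU59),OTU30)),OTU1)),(OTU8,(OTU38,(OTU17,((OTU35,OTU27),OTU37))))).
From OTU19 up to that node: 6 branches. From OTU37 up to the same node: 5 branches. Total: 6 + 5 = 11.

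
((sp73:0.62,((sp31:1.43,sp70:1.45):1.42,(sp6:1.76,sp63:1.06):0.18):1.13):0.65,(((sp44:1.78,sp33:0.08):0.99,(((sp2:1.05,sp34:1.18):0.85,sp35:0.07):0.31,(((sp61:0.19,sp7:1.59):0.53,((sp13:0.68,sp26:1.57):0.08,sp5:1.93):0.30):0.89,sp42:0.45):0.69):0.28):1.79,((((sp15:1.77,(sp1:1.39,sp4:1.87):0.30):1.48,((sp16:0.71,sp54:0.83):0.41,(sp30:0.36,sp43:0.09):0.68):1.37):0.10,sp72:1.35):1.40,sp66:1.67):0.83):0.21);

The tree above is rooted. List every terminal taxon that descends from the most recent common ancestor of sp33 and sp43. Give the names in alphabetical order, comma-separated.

Tracing sp33: it sits inside (sp44,sp33).
Tracing sp43: it sits inside (sp30,sp43).
The smallest clade enclosing both is (((sp44,sp33),(((sp2,sp34),sp35),(((sp61,sp7),((sp13,sp26),sp5)),sp42))),((((sp15,(sp1,sp4)),((sp16,sp54),(sp30,sp43))),sp72),sp66)); the answer is its 20 terminal taxa in alphabetical order.

sp1, sp13, sp15, sp16, sp2, sp26, sp30, sp33, sp34, sp35, sp4, sp42, sp43, sp44, sp5, sp54, sp61, sp66, sp7, sp72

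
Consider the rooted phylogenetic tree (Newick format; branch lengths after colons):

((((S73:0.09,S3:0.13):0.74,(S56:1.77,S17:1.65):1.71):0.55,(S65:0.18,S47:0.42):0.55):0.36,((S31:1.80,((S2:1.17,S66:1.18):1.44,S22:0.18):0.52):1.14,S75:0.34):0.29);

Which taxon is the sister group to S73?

S3

S73 attaches to the tree at the node subtending (S73,S3).
The other lineage descending from that same node — the sister group — is the single tip S3.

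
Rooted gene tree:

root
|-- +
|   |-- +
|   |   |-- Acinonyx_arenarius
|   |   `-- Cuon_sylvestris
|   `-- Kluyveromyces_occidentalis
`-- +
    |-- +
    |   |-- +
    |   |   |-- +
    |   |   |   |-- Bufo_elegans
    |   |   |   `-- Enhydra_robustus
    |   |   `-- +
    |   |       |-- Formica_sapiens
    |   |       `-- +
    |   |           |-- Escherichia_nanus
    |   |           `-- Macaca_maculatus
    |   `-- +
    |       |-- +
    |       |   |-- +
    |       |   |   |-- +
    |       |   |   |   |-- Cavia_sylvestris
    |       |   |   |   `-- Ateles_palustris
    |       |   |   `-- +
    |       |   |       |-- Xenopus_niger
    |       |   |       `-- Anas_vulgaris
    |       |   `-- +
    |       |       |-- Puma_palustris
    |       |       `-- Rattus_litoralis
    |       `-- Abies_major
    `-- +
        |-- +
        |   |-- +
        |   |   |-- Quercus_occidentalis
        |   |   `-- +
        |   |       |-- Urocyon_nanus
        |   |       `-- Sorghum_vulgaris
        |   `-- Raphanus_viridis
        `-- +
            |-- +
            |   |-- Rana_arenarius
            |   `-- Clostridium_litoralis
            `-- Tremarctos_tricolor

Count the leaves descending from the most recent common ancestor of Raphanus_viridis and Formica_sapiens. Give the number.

19

The MRCA of Raphanus_viridis and Formica_sapiens is the node subtending ((((Bufo_elegans,Enhydra_robustus),(Formica_sapiens,(Escherichia_nanus,Macaca_maculatus))),((((Cavia_sylvestris,Ateles_palustris),(Xenopus_niger,Anas_vulgaris)),(Puma_palustris,Rattus_litoralis)),Abies_major)),(((Quercus_occidentalis,(Urocyon_nanus,Sorghum_vulgaris)),Raphanus_viridis),((Rana_arenarius,Clostridium_litoralis),Tremarctos_tricolor))).
That clade contains 19 terminal taxa: Abies_major, Anas_vulgaris, Ateles_palustris, Bufo_elegans, Cavia_sylvestris, Clostridium_litoralis, Enhydra_robustus, Escherichia_nanus, Formica_sapiens, Macaca_maculatus, Puma_palustris, Quercus_occidentalis, Rana_arenarius, Raphanus_viridis, Rattus_litoralis, Sorghum_vulgaris, Tremarctos_tricolor, Urocyon_nanus, Xenopus_niger.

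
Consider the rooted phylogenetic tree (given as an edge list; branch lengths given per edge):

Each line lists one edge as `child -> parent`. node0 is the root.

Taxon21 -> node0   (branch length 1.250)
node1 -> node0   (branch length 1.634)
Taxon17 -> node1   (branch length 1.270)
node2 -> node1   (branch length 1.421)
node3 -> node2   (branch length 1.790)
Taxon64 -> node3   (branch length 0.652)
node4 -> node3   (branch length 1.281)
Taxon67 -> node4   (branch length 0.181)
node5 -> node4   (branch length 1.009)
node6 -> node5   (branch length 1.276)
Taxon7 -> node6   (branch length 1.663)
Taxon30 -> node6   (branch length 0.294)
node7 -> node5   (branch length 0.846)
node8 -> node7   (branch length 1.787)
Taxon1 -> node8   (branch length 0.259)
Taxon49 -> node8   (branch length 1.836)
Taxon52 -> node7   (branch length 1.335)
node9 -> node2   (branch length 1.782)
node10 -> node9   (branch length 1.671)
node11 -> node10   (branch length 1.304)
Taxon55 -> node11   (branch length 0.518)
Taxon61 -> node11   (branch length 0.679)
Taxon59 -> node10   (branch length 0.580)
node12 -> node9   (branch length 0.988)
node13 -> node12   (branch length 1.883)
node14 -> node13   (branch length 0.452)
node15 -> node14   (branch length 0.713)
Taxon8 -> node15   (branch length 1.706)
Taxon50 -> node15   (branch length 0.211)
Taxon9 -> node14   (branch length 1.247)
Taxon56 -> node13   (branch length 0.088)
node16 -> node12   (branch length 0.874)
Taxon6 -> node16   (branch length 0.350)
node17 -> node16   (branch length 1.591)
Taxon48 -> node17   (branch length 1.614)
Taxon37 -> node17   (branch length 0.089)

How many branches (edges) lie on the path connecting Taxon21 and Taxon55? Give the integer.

The MRCA of Taxon21 and Taxon55 is the root of the tree.
From Taxon21 up to that node: 1 branch. From Taxon55 up to the same node: 6 branches. Total: 1 + 6 = 7.

7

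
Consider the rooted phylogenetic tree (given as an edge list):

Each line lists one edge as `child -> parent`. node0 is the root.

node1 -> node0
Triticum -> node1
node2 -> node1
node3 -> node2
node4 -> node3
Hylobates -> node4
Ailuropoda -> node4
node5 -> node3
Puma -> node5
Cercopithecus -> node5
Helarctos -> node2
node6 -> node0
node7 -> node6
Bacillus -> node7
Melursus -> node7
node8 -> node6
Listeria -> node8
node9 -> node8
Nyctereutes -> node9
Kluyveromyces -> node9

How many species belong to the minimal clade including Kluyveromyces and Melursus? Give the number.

5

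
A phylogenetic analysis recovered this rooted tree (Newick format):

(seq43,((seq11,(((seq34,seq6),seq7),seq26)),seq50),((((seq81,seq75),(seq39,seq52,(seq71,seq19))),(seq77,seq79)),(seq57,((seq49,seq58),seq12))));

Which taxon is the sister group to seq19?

seq71

seq19 attaches to the tree at the node subtending (seq71,seq19).
The other lineage descending from that same node — the sister group — is the single tip seq71.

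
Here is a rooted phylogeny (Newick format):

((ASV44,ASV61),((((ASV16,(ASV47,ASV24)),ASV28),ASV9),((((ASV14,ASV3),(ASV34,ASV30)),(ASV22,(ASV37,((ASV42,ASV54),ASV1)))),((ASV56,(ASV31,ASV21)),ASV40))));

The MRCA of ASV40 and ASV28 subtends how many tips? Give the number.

18

The MRCA of ASV40 and ASV28 is the node subtending ((((ASV16,(ASV47,ASV24)),ASV28),ASV9),((((ASV14,ASV3),(ASV34,ASV30)),(ASV22,(ASV37,((ASV42,ASV54),ASV1)))),((ASV56,(ASV31,ASV21)),ASV40))).
That clade contains 18 terminal taxa: ASV1, ASV14, ASV16, ASV21, ASV22, ASV24, ASV28, ASV3, ASV30, ASV31, ASV34, ASV37, ASV40, ASV42, ASV47, ASV54, ASV56, ASV9.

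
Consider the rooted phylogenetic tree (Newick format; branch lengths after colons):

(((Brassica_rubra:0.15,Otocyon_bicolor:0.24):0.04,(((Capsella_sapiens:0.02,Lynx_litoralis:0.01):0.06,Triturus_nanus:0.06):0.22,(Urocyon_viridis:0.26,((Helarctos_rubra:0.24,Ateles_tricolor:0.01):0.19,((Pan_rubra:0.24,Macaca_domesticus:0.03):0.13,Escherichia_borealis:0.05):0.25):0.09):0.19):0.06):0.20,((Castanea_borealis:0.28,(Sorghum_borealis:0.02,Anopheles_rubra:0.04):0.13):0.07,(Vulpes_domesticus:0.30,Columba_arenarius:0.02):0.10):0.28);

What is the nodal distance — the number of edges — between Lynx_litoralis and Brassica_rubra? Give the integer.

The MRCA of Lynx_litoralis and Brassica_rubra is the node subtending ((Brassica_rubra,Otocyon_bicolor),(((Capsella_sapiens,Lynx_litoralis),Triturus_nanus),(Urocyon_viridis,((Helarctos_rubra,Ateles_tricolor),((Pan_rubra,Macaca_domesticus),Escherichia_borealis))))).
From Lynx_litoralis up to that node: 4 branches. From Brassica_rubra up to the same node: 2 branches. Total: 4 + 2 = 6.

6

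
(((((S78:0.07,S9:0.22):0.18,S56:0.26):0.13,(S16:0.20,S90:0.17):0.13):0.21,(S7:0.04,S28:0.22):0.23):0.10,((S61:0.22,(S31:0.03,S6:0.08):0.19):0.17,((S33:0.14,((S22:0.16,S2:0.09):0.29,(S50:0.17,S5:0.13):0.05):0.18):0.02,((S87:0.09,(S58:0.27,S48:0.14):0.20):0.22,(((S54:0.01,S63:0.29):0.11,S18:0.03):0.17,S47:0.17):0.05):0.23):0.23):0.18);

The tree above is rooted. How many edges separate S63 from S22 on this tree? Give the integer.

9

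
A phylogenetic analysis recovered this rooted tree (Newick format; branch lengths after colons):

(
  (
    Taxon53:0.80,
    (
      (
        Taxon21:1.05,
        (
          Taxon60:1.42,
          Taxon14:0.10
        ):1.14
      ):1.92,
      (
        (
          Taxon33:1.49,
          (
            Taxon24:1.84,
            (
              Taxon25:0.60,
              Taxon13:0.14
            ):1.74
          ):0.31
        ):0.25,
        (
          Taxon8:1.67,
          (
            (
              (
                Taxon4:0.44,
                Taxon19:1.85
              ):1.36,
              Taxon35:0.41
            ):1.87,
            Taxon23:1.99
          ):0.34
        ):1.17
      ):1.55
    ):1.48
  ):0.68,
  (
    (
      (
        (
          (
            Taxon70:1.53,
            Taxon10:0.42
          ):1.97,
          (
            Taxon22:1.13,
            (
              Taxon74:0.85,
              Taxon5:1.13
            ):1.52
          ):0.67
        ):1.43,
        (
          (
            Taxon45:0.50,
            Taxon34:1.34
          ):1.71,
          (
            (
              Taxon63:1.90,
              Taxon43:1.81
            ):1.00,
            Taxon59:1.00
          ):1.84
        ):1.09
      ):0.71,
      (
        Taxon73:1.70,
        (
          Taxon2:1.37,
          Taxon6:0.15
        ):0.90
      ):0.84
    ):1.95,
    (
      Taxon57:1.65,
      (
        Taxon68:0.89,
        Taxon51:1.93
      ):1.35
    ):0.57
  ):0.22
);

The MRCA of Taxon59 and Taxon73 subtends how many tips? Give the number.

13

The MRCA of Taxon59 and Taxon73 is the node subtending ((((Taxon70,Taxon10),(Taxon22,(Taxon74,Taxon5))),((Taxon45,Taxon34),((Taxon63,Taxon43),Taxon59))),(Taxon73,(Taxon2,Taxon6))).
That clade contains 13 terminal taxa: Taxon10, Taxon2, Taxon22, Taxon34, Taxon43, Taxon45, Taxon5, Taxon59, Taxon6, Taxon63, Taxon70, Taxon73, Taxon74.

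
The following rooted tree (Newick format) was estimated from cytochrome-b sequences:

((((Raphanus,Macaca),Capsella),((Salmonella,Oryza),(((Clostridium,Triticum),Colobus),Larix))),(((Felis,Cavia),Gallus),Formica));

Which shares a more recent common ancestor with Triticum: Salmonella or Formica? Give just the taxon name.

The MRCA of Triticum and Salmonella subtends ((Salmonella,Oryza),(((Clostridium,Triticum),Colobus),Larix)) (6 taxa).
The MRCA of Triticum and Formica is the root, subtending the entire tree (13 taxa).
The first is nested inside the second, so Triticum shares a more recent common ancestor with Salmonella.

Salmonella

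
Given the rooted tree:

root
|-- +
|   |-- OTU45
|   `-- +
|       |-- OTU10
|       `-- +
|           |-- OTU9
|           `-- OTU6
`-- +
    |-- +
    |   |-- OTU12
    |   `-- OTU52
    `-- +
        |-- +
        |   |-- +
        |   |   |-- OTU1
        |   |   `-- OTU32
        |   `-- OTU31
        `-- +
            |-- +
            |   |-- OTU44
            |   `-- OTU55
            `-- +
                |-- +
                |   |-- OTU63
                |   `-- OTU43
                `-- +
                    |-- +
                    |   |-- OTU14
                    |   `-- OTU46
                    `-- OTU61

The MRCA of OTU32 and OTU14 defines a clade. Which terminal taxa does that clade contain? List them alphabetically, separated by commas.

OTU1, OTU14, OTU31, OTU32, OTU43, OTU44, OTU46, OTU55, OTU61, OTU63

Tracing OTU32: it sits inside (OTU1,OTU32).
Tracing OTU14: it sits inside (OTU14,OTU46).
The smallest clade enclosing both is (((OTU1,OTU32),OTU31),((OTU44,OTU55),((OTU63,OTU43),((OTU14,OTU46),OTU61)))); the answer is its 10 terminal taxa in alphabetical order.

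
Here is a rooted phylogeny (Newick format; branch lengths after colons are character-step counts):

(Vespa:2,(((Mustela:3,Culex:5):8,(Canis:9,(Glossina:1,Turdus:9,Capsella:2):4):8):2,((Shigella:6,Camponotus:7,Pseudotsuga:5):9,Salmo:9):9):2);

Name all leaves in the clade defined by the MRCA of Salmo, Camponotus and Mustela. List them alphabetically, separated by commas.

Tracing Salmo: it sits inside ((Shigella,Camponotus,Pseudotsuga),Salmo).
Tracing Camponotus: it sits inside (Shigella,Camponotus,Pseudotsuga).
Tracing Mustela: it sits inside (Mustela,Culex).
The smallest clade enclosing all 3 is (((Mustela,Culex),(Canis,(Glossina,Turdus,Capsella))),((Shigella,Camponotus,Pseudotsuga),Salmo)); the answer is its 10 terminal taxa in alphabetical order.

Camponotus, Canis, Capsella, Culex, Glossina, Mustela, Pseudotsuga, Salmo, Shigella, Turdus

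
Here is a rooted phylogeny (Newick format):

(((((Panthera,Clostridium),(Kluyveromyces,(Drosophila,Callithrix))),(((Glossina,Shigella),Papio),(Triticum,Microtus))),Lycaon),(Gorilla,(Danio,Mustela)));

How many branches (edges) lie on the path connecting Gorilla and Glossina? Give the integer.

The MRCA of Gorilla and Glossina is the root of the tree.
From Gorilla up to that node: 2 branches. From Glossina up to the same node: 6 branches. Total: 2 + 6 = 8.

8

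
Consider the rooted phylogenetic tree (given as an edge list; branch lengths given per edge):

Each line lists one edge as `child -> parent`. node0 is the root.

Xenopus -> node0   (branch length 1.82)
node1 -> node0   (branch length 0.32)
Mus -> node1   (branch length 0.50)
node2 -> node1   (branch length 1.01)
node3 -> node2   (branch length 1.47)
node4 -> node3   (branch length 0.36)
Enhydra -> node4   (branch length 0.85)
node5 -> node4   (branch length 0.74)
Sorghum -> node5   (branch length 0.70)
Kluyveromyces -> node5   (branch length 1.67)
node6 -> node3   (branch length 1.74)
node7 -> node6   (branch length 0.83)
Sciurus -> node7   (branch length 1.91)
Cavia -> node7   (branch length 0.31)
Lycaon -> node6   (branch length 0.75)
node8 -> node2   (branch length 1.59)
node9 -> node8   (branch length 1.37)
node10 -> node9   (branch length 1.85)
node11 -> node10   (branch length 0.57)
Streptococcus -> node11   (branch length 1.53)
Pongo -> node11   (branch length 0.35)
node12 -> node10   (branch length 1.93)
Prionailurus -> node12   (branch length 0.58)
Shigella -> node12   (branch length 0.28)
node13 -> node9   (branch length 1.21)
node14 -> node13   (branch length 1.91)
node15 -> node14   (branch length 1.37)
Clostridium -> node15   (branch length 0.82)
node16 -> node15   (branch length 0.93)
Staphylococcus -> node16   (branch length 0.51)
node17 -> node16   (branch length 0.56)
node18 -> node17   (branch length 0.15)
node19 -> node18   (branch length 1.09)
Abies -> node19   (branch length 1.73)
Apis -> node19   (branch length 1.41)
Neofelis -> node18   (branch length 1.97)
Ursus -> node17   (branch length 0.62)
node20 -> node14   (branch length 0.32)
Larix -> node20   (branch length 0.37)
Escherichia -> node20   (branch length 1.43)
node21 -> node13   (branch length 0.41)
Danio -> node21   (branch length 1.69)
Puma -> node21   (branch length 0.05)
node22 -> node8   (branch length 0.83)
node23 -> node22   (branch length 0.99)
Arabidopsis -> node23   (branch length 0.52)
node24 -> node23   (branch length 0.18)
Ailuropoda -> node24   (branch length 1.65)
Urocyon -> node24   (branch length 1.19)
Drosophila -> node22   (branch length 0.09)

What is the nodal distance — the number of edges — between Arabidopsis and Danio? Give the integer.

The MRCA of Arabidopsis and Danio is the node subtending ((((Streptococcus,Pongo),(Prionailurus,Shigella)),(((Clostridium,(Staphylococcus,(((Abies,Apis),Neofelis),Ursus))),(Larix,Escherichia)),(Danio,Puma))),((Arabidopsis,(Ailuropoda,Urocyon)),Drosophila)).
From Arabidopsis up to that node: 3 branches. From Danio up to the same node: 4 branches. Total: 3 + 4 = 7.

7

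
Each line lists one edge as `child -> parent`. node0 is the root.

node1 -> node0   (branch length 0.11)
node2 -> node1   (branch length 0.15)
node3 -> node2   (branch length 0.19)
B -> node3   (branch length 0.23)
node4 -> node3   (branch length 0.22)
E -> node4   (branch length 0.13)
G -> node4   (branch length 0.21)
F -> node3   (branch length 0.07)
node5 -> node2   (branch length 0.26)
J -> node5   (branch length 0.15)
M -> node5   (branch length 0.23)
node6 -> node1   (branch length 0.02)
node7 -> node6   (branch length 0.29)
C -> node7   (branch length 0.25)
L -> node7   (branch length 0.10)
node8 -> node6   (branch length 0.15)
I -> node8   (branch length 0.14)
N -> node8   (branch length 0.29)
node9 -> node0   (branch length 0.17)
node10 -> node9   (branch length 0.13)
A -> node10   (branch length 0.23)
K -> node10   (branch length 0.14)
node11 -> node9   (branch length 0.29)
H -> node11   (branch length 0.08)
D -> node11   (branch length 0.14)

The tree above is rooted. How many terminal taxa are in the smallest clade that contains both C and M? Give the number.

10

The MRCA of C and M is the node subtending (((B,(E,G),F),(J,M)),((C,L),(I,N))).
That clade contains 10 terminal taxa: B, C, E, F, G, I, J, L, M, N.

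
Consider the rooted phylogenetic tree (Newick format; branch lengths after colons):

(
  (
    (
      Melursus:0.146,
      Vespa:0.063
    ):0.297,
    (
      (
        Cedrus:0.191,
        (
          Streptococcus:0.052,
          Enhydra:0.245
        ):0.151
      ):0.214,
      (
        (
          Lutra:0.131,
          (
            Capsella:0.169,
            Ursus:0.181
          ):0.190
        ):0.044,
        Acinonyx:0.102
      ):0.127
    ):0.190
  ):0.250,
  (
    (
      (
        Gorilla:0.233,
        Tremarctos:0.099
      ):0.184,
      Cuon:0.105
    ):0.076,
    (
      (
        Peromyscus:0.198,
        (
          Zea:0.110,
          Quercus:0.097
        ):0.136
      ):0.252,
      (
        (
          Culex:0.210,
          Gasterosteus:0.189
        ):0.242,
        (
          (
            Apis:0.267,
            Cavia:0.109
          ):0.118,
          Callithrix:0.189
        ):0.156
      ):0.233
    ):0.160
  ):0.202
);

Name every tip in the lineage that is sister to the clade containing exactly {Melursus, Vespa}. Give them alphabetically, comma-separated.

Acinonyx, Capsella, Cedrus, Enhydra, Lutra, Streptococcus, Ursus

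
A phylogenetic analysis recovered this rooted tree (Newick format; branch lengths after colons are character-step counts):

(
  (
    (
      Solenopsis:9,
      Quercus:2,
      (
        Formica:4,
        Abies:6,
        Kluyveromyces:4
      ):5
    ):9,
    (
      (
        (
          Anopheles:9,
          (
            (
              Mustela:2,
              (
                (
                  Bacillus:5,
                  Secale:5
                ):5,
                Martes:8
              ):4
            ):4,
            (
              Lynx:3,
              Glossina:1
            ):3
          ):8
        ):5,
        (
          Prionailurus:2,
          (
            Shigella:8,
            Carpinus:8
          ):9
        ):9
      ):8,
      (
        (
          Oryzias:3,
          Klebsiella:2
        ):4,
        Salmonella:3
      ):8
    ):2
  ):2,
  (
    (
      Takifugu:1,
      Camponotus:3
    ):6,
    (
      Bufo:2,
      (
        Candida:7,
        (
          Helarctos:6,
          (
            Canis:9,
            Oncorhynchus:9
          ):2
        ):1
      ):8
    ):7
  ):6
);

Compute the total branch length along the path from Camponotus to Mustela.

46

The path runs Camponotus → … → MRCA → … → Mustela; the MRCA is the root of the tree.
Branch lengths along that path: 3 + 6 + 6 + 2 + 2 + 8 + 5 + 8 + 4 + 2 = 46.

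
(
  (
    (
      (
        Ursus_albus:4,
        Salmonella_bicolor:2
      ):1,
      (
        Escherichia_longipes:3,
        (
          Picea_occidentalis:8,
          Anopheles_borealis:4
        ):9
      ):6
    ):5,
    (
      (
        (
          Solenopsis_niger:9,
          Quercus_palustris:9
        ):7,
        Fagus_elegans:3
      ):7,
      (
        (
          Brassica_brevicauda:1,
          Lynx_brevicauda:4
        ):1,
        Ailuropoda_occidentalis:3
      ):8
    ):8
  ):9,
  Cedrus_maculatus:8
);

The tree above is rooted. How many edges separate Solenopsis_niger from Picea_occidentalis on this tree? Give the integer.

The MRCA of Solenopsis_niger and Picea_occidentalis is the node subtending (((Ursus_albus,Salmonella_bicolor),(Escherichia_longipes,(Picea_occidentalis,Anopheles_borealis))),(((Solenopsis_niger,Quercus_palustris),Fagus_elegans),((Brassica_brevicauda,Lynx_brevicauda),Ailuropoda_occidentalis))).
From Solenopsis_niger up to that node: 4 branches. From Picea_occidentalis up to the same node: 4 branches. Total: 4 + 4 = 8.

8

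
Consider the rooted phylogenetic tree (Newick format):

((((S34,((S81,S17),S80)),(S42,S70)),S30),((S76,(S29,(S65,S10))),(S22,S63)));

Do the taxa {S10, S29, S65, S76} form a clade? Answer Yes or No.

Yes

The most recent common ancestor of these taxa subtends (S76,(S29,(S65,S10))).
That clade has exactly 4 tips — every listed taxon and nothing else — so the group is monophyletic.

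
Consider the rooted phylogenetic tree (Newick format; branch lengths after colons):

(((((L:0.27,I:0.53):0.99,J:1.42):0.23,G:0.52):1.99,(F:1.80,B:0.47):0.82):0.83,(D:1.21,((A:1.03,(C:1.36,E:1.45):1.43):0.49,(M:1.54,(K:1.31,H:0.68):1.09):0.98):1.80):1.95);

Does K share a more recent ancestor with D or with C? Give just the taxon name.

C

The MRCA of K and C subtends ((A,(C,E)),(M,(K,H))) (6 taxa).
The MRCA of K and D subtends (D,((A,(C,E)),(M,(K,H)))) (7 taxa).
The first is nested inside the second, so K shares a more recent common ancestor with C.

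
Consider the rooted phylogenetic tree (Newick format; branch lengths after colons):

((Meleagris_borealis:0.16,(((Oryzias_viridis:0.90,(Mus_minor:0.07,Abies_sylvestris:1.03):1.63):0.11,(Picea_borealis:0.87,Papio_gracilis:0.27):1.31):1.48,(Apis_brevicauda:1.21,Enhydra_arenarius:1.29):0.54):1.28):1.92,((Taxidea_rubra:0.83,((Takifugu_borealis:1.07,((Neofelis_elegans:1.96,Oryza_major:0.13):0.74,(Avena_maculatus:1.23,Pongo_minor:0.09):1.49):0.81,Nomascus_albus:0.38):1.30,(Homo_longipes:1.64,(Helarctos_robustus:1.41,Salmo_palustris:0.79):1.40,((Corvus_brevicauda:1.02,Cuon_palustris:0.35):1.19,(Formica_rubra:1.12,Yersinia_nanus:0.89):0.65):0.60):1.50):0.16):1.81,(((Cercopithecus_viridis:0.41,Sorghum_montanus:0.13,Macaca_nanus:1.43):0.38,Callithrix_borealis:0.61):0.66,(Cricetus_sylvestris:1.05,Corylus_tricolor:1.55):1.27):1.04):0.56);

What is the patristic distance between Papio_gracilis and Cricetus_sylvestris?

The path runs Papio_gracilis → … → MRCA → … → Cricetus_sylvestris; the MRCA is the root of the tree.
Branch lengths along that path: 0.27 + 1.31 + 1.48 + 1.28 + 1.92 + 0.56 + 1.04 + 1.27 + 1.05 = 10.18.

10.18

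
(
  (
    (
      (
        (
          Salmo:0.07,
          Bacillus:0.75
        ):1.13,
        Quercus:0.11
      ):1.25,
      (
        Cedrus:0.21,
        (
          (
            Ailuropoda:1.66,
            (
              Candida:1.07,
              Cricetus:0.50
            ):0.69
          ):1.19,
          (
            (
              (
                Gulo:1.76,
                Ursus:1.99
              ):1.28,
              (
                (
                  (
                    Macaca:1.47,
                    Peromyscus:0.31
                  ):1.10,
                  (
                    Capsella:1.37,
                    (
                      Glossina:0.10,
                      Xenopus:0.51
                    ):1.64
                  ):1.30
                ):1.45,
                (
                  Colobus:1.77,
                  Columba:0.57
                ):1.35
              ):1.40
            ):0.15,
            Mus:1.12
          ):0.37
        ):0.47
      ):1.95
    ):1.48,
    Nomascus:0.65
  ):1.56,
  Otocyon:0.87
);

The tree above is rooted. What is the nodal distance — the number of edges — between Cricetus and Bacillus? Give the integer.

8

The MRCA of Cricetus and Bacillus is the node subtending (((Salmo,Bacillus),Quercus),(Cedrus,((Ailuropoda,(Candida,Cricetus)),(((Gulo,Ursus),(((Macaca,Peromyscus),(Capsella,(Glossina,Xenopus))),(Colobus,Columba))),Mus)))).
From Cricetus up to that node: 5 branches. From Bacillus up to the same node: 3 branches. Total: 5 + 3 = 8.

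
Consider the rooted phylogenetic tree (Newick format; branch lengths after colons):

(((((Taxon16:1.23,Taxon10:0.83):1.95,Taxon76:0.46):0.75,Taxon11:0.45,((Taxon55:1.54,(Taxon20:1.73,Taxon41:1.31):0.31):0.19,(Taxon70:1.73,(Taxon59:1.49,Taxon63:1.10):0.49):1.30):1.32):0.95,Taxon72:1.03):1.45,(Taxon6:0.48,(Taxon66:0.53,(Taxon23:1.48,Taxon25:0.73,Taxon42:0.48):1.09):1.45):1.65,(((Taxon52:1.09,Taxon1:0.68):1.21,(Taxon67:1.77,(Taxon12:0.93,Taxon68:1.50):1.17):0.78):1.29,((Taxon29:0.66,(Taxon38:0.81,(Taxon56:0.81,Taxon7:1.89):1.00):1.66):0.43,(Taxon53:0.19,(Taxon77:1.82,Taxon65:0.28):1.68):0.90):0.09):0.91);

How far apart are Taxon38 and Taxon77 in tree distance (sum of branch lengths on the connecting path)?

7.30

The path runs Taxon38 → … → MRCA → … → Taxon77; the MRCA is the node subtending ((Taxon29,(Taxon38,(Taxon56,Taxon7))),(Taxon53,(Taxon77,Taxon65))).
Branch lengths along that path: 0.81 + 1.66 + 0.43 + 0.90 + 1.68 + 1.82 = 7.30.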